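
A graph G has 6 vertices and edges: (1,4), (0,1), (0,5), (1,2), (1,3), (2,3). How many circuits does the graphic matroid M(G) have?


A circuit in a graphic matroid = edge set of a simple cycle.
G has 6 vertices and 6 edges.
Enumerating all minimal edge subsets forming cycles...
Total circuits found: 1.

1


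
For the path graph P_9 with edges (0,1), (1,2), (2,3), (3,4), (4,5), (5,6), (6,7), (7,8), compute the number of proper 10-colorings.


P(P_9, k) = k * (k-1)^(8).
P(10) = 10 * 9^8 = 10 * 43046721 = 430467210.

430467210


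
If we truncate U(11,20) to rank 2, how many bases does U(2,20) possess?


Truncating U(11,20) to rank 2 gives U(2,20).
Bases of U(2,20) are all 2-element subsets of 20 elements.
Number of bases = C(20,2) = (20 * 19) / (1 * 2) = 190.

190


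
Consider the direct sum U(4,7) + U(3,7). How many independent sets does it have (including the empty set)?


For a direct sum, |I(M1+M2)| = |I(M1)| * |I(M2)|.
|I(U(4,7))| = sum C(7,k) for k=0..4 = 99.
|I(U(3,7))| = sum C(7,k) for k=0..3 = 64.
Total = 99 * 64 = 6336.

6336


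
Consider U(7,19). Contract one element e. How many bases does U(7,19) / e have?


Contracting e from U(7,19) gives U(6,18).
Bases of U(6,18) = C(18,6) = 18564.

18564


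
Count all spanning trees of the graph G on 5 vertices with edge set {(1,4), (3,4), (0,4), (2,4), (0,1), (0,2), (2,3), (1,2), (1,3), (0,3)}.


By Kirchhoff's matrix tree theorem, the number of spanning trees equals
the determinant of any cofactor of the Laplacian matrix L.
G has 5 vertices and 10 edges.
Computing the (4 x 4) cofactor determinant gives 125.

125


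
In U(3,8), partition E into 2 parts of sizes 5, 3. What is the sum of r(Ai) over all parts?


r(Ai) = min(|Ai|, 3) for each part.
Sum = min(5,3) + min(3,3)
    = 3 + 3
    = 6.

6


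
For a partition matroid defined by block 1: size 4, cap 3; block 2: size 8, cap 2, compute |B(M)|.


A basis picks exactly ci elements from block i.
Number of bases = product of C(|Si|, ci).
= C(4,3) * C(8,2)
= 4 * 28
= 112.

112


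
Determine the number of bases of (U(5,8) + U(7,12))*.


(M1+M2)* = M1* + M2*.
M1* = U(3,8), bases: C(8,3) = 56.
M2* = U(5,12), bases: C(12,5) = 792.
|B(M*)| = 56 * 792 = 44352.

44352


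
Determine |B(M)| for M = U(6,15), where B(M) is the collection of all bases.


Bases of U(6,15) are all 6-element subsets of the 15-element ground set.
Number of bases = C(15,6).
C(15,6) = 5005.

5005


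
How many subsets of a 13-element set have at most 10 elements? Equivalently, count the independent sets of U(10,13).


Independent sets of U(10,13) are all subsets of size <= 10.
Count = (13 choose 0) + (13 choose 1) + (13 choose 2) + (13 choose 3) + (13 choose 4) + (13 choose 5) + (13 choose 6) + (13 choose 7) + (13 choose 8) + (13 choose 9) + (13 choose 10)
     = 1 + 13 + 78 + 286 + 715 + 1287 + 1716 + 1716 + 1287 + 715 + 286
     = 8100.

8100


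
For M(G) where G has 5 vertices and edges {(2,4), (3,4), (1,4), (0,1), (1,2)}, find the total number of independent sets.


An independent set in a graphic matroid is an acyclic edge subset.
G has 5 vertices and 5 edges.
Enumerate all 2^5 = 32 subsets, checking for acyclicity.
Total independent sets = 28.

28


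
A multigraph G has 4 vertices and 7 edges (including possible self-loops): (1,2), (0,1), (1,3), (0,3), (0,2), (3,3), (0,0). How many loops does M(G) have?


In a graphic matroid, a loop is a self-loop edge (u,u) with rank 0.
Examining all 7 edges for self-loops...
Self-loops found: (3,3), (0,0)
Number of loops = 2.

2


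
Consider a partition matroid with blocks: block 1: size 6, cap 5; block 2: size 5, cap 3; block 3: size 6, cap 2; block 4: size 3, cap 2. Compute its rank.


Rank of a partition matroid = sum of min(|Si|, ci) for each block.
= min(6,5) + min(5,3) + min(6,2) + min(3,2)
= 5 + 3 + 2 + 2
= 12.

12


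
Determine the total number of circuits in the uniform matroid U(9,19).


In U(9,19), circuits are the (10)-element subsets.
Any set of 10 elements is dependent, and removing any one element gives
an independent set of size 9, so it is a minimal dependent set.
Number of circuits = (19 choose 10) = 92378.

92378


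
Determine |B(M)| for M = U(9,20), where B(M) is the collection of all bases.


Bases of U(9,20) are all 9-element subsets of the 20-element ground set.
Number of bases = C(20,9).
C(20,9) = 20! / (9! * 11!) = 167960.

167960


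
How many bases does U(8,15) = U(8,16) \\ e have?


Deleting e from U(8,16) gives U(8,15) since n > r.
Bases of U(8,15) = C(15,8) = 15! / (8! * 7!) = 6435.

6435


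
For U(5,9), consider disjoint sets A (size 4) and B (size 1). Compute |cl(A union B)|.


|A union B| = 4 + 1 = 5 (disjoint).
In U(5,9), cl(S) = S if |S| < 5, else cl(S) = E.
Since 5 >= 5, cl(A union B) = E.
|cl(A union B)| = 9.

9


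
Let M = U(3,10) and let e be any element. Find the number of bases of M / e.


Contracting e from U(3,10) gives U(2,9).
Bases of U(2,9) = C(9,2) = 9! / (2! * 7!) = 36.

36


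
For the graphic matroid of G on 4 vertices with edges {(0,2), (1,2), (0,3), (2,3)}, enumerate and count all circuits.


A circuit in a graphic matroid = edge set of a simple cycle.
G has 4 vertices and 4 edges.
Enumerating all minimal edge subsets forming cycles...
Total circuits found: 1.

1


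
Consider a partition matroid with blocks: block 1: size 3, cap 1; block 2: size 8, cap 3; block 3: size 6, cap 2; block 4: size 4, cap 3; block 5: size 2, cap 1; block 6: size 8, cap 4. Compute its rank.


Rank of a partition matroid = sum of min(|Si|, ci) for each block.
= min(3,1) + min(8,3) + min(6,2) + min(4,3) + min(2,1) + min(8,4)
= 1 + 3 + 2 + 3 + 1 + 4
= 14.

14


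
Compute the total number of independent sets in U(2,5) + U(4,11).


For a direct sum, |I(M1+M2)| = |I(M1)| * |I(M2)|.
|I(U(2,5))| = sum C(5,k) for k=0..2 = 16.
|I(U(4,11))| = sum C(11,k) for k=0..4 = 562.
Total = 16 * 562 = 8992.

8992


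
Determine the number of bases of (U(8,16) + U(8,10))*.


(M1+M2)* = M1* + M2*.
M1* = U(8,16), bases: C(16,8) = 12870.
M2* = U(2,10), bases: C(10,2) = 45.
|B(M*)| = 12870 * 45 = 579150.

579150


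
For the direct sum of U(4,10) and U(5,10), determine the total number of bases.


Bases of a direct sum M1 + M2: |B| = |B(M1)| * |B(M2)|.
|B(U(4,10))| = C(10,4) = 210.
|B(U(5,10))| = C(10,5) = 252.
Total bases = 210 * 252 = 52920.

52920


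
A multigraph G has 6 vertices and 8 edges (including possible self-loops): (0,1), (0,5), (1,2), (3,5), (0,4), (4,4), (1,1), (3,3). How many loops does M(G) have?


In a graphic matroid, a loop is a self-loop edge (u,u) with rank 0.
Examining all 8 edges for self-loops...
Self-loops found: (4,4), (1,1), (3,3)
Number of loops = 3.

3


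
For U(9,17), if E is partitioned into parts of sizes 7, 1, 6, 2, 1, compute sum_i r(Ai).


r(Ai) = min(|Ai|, 9) for each part.
Sum = min(7,9) + min(1,9) + min(6,9) + min(2,9) + min(1,9)
    = 7 + 1 + 6 + 2 + 1
    = 17.

17


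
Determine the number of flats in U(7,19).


Flats of U(7,19): every subset of size < 7 is a flat, plus E itself.
Count = (19 choose 0) + (19 choose 1) + (19 choose 2) + (19 choose 3) + (19 choose 4) + (19 choose 5) + (19 choose 6) + 1
     = 1 + 19 + 171 + 969 + 3876 + 11628 + 27132 + 1
     = 43797.

43797


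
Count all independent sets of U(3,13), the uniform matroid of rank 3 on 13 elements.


Independent sets of U(3,13) are all subsets of size <= 3.
Count = (13 choose 0) + (13 choose 1) + (13 choose 2) + (13 choose 3)
     = 1 + 13 + 78 + 286
     = 378.

378


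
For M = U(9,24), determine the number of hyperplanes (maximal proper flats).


Hyperplanes of U(9,24) are flats of rank 8.
In a uniform matroid, these are exactly the (8)-element subsets.
Count = (24 choose 8) = 735471.

735471


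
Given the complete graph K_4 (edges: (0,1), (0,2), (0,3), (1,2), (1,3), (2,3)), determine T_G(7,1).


T(K_4; x,y) = x^3 + 3x^2 + 4xy + 2x + y^3 + 3y^2 + 2y.
Substituting x=7, y=1:
= 343 + 147 + 28 + 14 + 1 + 3 + 2
= 538.

538


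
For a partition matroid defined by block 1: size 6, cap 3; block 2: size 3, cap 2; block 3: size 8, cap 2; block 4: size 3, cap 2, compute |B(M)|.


A basis picks exactly ci elements from block i.
Number of bases = product of C(|Si|, ci).
= C(6,3) * C(3,2) * C(8,2) * C(3,2)
= 20 * 3 * 28 * 3
= 5040.

5040


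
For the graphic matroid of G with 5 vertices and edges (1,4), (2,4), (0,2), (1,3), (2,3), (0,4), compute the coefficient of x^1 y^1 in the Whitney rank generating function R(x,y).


R(x,y) = sum over A in 2^E of x^(r(E)-r(A)) * y^(|A|-r(A)).
G has 5 vertices, 6 edges. r(E) = 4.
Enumerate all 2^6 = 64 subsets.
Count subsets with r(E)-r(A)=1 and |A|-r(A)=1: 4.

4


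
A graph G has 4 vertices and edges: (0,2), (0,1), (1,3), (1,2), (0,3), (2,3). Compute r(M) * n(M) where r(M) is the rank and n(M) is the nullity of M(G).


r(M) = |V| - c = 4 - 1 = 3.
nullity = |E| - r(M) = 6 - 3 = 3.
Product = 3 * 3 = 9.

9


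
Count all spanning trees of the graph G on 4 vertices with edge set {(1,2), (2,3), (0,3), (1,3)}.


By Kirchhoff's matrix tree theorem, the number of spanning trees equals
the determinant of any cofactor of the Laplacian matrix L.
G has 4 vertices and 4 edges.
Computing the (3 x 3) cofactor determinant gives 3.

3


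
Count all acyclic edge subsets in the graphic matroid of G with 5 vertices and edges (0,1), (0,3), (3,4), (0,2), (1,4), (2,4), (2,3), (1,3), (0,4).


An independent set in a graphic matroid is an acyclic edge subset.
G has 5 vertices and 9 edges.
Enumerate all 2^9 = 512 subsets, checking for acyclicity.
Total independent sets = 198.

198


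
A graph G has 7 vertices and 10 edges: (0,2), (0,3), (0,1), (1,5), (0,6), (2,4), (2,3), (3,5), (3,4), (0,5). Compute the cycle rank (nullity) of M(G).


Cycle rank (nullity) = |E| - r(M) = |E| - (|V| - c).
|E| = 10, |V| = 7, c = 1.
Nullity = 10 - (7 - 1) = 10 - 6 = 4.

4


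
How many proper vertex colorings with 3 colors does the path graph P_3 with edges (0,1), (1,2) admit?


P(P_3, k) = k * (k-1)^(2).
P(3) = 3 * 2^2 = 3 * 4 = 12.

12


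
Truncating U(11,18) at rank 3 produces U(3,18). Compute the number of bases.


Truncating U(11,18) to rank 3 gives U(3,18).
Bases of U(3,18) are all 3-element subsets of 18 elements.
Number of bases = C(18,3) = (18 * 17 * 16) / (1 * 2 * 3) = 816.

816


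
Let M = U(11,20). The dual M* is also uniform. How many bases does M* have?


The dual of U(r,n) is U(n-r, n) = U(9,20).
Bases of U(9,20) are all (9)-element subsets.
|B(M*)| = C(20,9) = 167960.

167960


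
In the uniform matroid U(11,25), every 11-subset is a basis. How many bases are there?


Bases of U(11,25) are all 11-element subsets of the 25-element ground set.
Number of bases = C(25,11).
C(25,11) = 25! / (11! * 14!) = 4457400.

4457400


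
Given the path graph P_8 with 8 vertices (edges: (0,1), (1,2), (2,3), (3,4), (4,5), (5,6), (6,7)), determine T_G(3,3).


A path on 8 vertices is a tree with 7 edges.
T(x,y) = x^(7) for any tree.
T(3,3) = 3^7 = 2187.

2187


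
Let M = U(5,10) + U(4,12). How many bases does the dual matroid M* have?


(M1+M2)* = M1* + M2*.
M1* = U(5,10), bases: C(10,5) = 252.
M2* = U(8,12), bases: C(12,8) = 495.
|B(M*)| = 252 * 495 = 124740.

124740


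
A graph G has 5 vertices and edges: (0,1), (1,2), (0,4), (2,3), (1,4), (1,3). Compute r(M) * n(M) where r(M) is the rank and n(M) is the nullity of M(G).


r(M) = |V| - c = 5 - 1 = 4.
nullity = |E| - r(M) = 6 - 4 = 2.
Product = 4 * 2 = 8.

8


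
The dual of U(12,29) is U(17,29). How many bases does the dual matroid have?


The dual of U(r,n) is U(n-r, n) = U(17,29).
Bases of U(17,29) are all (17)-element subsets.
|B(M*)| = C(29,17) = 51895935.

51895935


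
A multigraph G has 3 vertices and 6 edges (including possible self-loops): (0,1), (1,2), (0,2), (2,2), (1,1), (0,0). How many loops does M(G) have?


In a graphic matroid, a loop is a self-loop edge (u,u) with rank 0.
Examining all 6 edges for self-loops...
Self-loops found: (2,2), (1,1), (0,0)
Number of loops = 3.

3


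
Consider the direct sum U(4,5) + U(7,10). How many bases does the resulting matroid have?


Bases of a direct sum M1 + M2: |B| = |B(M1)| * |B(M2)|.
|B(U(4,5))| = C(5,4) = 5.
|B(U(7,10))| = C(10,7) = 120.
Total bases = 5 * 120 = 600.

600


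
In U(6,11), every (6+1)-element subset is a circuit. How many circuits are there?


In U(6,11), circuits are the (7)-element subsets.
Any set of 7 elements is dependent, and removing any one element gives
an independent set of size 6, so it is a minimal dependent set.
Number of circuits = C(11,7) = 11! / (7! * 4!) = 330.

330


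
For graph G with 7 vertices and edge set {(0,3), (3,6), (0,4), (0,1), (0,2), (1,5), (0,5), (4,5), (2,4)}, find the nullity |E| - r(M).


Cycle rank (nullity) = |E| - r(M) = |E| - (|V| - c).
|E| = 9, |V| = 7, c = 1.
Nullity = 9 - (7 - 1) = 9 - 6 = 3.

3


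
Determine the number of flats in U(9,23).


Flats of U(9,23): every subset of size < 9 is a flat, plus E itself.
Count = C(23,0) + C(23,1) + C(23,2) + C(23,3) + C(23,4) + C(23,5) + C(23,6) + C(23,7) + C(23,8) + 1
     = 1 + 23 + 253 + 1771 + 8855 + 33649 + 100947 + 245157 + 490314 + 1
     = 880971.

880971


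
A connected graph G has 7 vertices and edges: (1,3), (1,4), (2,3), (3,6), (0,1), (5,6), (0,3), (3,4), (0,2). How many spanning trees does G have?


By Kirchhoff's matrix tree theorem, the number of spanning trees equals
the determinant of any cofactor of the Laplacian matrix L.
G has 7 vertices and 9 edges.
Computing the (6 x 6) cofactor determinant gives 21.

21


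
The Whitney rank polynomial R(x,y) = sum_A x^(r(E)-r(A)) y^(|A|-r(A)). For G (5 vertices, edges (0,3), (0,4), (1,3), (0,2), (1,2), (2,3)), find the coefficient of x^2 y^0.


R(x,y) = sum over A in 2^E of x^(r(E)-r(A)) * y^(|A|-r(A)).
G has 5 vertices, 6 edges. r(E) = 4.
Enumerate all 2^6 = 64 subsets.
Count subsets with r(E)-r(A)=2 and |A|-r(A)=0: 15.

15


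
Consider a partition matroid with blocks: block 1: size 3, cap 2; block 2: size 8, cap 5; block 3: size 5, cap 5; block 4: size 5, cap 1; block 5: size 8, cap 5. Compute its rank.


Rank of a partition matroid = sum of min(|Si|, ci) for each block.
= min(3,2) + min(8,5) + min(5,5) + min(5,1) + min(8,5)
= 2 + 5 + 5 + 1 + 5
= 18.

18


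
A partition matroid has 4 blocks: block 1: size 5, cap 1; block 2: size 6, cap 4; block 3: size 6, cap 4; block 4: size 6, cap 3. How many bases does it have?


A basis picks exactly ci elements from block i.
Number of bases = product of C(|Si|, ci).
= C(5,1) * C(6,4) * C(6,4) * C(6,3)
= 5 * 15 * 15 * 20
= 22500.

22500


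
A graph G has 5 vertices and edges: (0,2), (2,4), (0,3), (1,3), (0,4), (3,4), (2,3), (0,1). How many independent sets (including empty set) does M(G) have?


An independent set in a graphic matroid is an acyclic edge subset.
G has 5 vertices and 8 edges.
Enumerate all 2^8 = 256 subsets, checking for acyclicity.
Total independent sets = 128.

128


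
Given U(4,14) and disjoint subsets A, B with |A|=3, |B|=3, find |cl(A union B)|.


|A union B| = 3 + 3 = 6 (disjoint).
In U(4,14), cl(S) = S if |S| < 4, else cl(S) = E.
Since 6 >= 4, cl(A union B) = E.
|cl(A union B)| = 14.

14


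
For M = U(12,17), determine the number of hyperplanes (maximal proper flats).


Hyperplanes of U(12,17) are flats of rank 11.
In a uniform matroid, these are exactly the (11)-element subsets.
Count = (17 choose 11) = 12376.

12376


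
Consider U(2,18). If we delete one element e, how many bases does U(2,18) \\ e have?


Deleting e from U(2,18) gives U(2,17) since n > r.
Bases of U(2,17) = C(17,2) = 17! / (2! * 15!) = 136.

136


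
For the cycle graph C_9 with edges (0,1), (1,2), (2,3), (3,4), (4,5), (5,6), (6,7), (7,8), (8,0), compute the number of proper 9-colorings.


P(C_9, k) = (k-1)^9 + (-1)^9*(k-1).
P(9) = (8)^9 - 8
= 134217728 - 8 = 134217720.

134217720


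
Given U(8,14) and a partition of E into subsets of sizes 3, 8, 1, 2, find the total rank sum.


r(Ai) = min(|Ai|, 8) for each part.
Sum = min(3,8) + min(8,8) + min(1,8) + min(2,8)
    = 3 + 8 + 1 + 2
    = 14.

14


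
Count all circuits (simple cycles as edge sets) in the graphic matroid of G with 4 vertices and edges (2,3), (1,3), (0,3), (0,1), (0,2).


A circuit in a graphic matroid = edge set of a simple cycle.
G has 4 vertices and 5 edges.
Enumerating all minimal edge subsets forming cycles...
Total circuits found: 3.

3


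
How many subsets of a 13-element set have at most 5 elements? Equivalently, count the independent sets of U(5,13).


Independent sets of U(5,13) are all subsets of size <= 5.
Count = (13 choose 0) + (13 choose 1) + (13 choose 2) + (13 choose 3) + (13 choose 4) + (13 choose 5)
     = 1 + 13 + 78 + 286 + 715 + 1287
     = 2380.

2380


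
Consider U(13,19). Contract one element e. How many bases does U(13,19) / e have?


Contracting e from U(13,19) gives U(12,18).
Bases of U(12,18) = (18 choose 12) = 18564.

18564


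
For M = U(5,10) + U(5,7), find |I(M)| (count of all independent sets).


For a direct sum, |I(M1+M2)| = |I(M1)| * |I(M2)|.
|I(U(5,10))| = sum C(10,k) for k=0..5 = 638.
|I(U(5,7))| = sum C(7,k) for k=0..5 = 120.
Total = 638 * 120 = 76560.

76560


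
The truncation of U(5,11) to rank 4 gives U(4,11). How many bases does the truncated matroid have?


Truncating U(5,11) to rank 4 gives U(4,11).
Bases of U(4,11) are all 4-element subsets of 11 elements.
Number of bases = (11 choose 4) = 330.

330


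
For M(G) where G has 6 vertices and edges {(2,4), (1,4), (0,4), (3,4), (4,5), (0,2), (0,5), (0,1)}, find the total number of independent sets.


An independent set in a graphic matroid is an acyclic edge subset.
G has 6 vertices and 8 edges.
Enumerate all 2^8 = 256 subsets, checking for acyclicity.
Total independent sets = 162.

162


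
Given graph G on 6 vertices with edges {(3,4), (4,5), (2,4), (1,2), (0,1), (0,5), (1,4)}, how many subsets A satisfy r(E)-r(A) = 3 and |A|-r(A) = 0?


R(x,y) = sum over A in 2^E of x^(r(E)-r(A)) * y^(|A|-r(A)).
G has 6 vertices, 7 edges. r(E) = 5.
Enumerate all 2^7 = 128 subsets.
Count subsets with r(E)-r(A)=3 and |A|-r(A)=0: 21.

21


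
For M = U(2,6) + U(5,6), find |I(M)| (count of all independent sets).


For a direct sum, |I(M1+M2)| = |I(M1)| * |I(M2)|.
|I(U(2,6))| = sum C(6,k) for k=0..2 = 22.
|I(U(5,6))| = sum C(6,k) for k=0..5 = 63.
Total = 22 * 63 = 1386.

1386


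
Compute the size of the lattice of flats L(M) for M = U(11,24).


Flats of U(11,24): every subset of size < 11 is a flat, plus E itself.
Count = (24 choose 0) + (24 choose 1) + (24 choose 2) + (24 choose 3) + (24 choose 4) + (24 choose 5) + (24 choose 6) + (24 choose 7) + (24 choose 8) + (24 choose 9) + (24 choose 10) + 1
     = 1 + 24 + 276 + 2024 + 10626 + 42504 + 134596 + 346104 + 735471 + 1307504 + 1961256 + 1
     = 4540387.

4540387


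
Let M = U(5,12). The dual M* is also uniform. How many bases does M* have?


The dual of U(r,n) is U(n-r, n) = U(7,12).
Bases of U(7,12) are all (7)-element subsets.
|B(M*)| = C(12,7) = 12! / (7! * 5!) = 792.

792


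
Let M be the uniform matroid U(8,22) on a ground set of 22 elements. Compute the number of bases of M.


Bases of U(8,22) are all 8-element subsets of the 22-element ground set.
Number of bases = C(22,8).
(22 choose 8) = 319770.

319770


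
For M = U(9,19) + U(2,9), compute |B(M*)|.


(M1+M2)* = M1* + M2*.
M1* = U(10,19), bases: C(19,10) = 92378.
M2* = U(7,9), bases: C(9,7) = 36.
|B(M*)| = 92378 * 36 = 3325608.

3325608


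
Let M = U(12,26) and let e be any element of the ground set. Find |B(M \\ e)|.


Deleting e from U(12,26) gives U(12,25) since n > r.
Bases of U(12,25) = C(25,12) = 5200300.

5200300


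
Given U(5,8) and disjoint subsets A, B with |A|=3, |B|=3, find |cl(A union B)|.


|A union B| = 3 + 3 = 6 (disjoint).
In U(5,8), cl(S) = S if |S| < 5, else cl(S) = E.
Since 6 >= 5, cl(A union B) = E.
|cl(A union B)| = 8.

8


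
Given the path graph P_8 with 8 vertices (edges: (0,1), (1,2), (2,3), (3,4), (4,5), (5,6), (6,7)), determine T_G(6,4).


A path on 8 vertices is a tree with 7 edges.
T(x,y) = x^(7) for any tree.
T(6,4) = 6^7 = 279936.

279936


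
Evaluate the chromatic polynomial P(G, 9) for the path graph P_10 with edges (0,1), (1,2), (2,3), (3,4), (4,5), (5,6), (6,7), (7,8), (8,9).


P(P_10, k) = k * (k-1)^(9).
P(9) = 9 * 8^9 = 9 * 134217728 = 1207959552.

1207959552


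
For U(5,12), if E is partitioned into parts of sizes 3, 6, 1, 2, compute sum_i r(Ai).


r(Ai) = min(|Ai|, 5) for each part.
Sum = min(3,5) + min(6,5) + min(1,5) + min(2,5)
    = 3 + 5 + 1 + 2
    = 11.

11


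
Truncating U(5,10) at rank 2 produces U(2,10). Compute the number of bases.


Truncating U(5,10) to rank 2 gives U(2,10).
Bases of U(2,10) are all 2-element subsets of 10 elements.
Number of bases = C(10,2) = (10 * 9) / (1 * 2) = 45.

45


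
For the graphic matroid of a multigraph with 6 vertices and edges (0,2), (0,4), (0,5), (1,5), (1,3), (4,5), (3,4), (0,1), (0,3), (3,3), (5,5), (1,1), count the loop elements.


In a graphic matroid, a loop is a self-loop edge (u,u) with rank 0.
Examining all 12 edges for self-loops...
Self-loops found: (3,3), (5,5), (1,1)
Number of loops = 3.

3


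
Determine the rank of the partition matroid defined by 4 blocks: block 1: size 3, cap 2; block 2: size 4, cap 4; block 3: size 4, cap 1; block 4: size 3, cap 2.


Rank of a partition matroid = sum of min(|Si|, ci) for each block.
= min(3,2) + min(4,4) + min(4,1) + min(3,2)
= 2 + 4 + 1 + 2
= 9.

9


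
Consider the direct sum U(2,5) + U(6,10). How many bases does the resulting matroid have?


Bases of a direct sum M1 + M2: |B| = |B(M1)| * |B(M2)|.
|B(U(2,5))| = C(5,2) = 10.
|B(U(6,10))| = C(10,6) = 210.
Total bases = 10 * 210 = 2100.

2100


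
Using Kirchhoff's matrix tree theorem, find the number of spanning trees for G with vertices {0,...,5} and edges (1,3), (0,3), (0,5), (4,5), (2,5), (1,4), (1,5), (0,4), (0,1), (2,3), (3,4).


By Kirchhoff's matrix tree theorem, the number of spanning trees equals
the determinant of any cofactor of the Laplacian matrix L.
G has 6 vertices and 11 edges.
Computing the (5 x 5) cofactor determinant gives 200.

200


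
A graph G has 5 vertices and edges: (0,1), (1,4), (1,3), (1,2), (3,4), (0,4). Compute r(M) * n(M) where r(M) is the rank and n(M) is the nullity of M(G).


r(M) = |V| - c = 5 - 1 = 4.
nullity = |E| - r(M) = 6 - 4 = 2.
Product = 4 * 2 = 8.

8


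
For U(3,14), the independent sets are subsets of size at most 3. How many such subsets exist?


Independent sets of U(3,14) are all subsets of size <= 3.
Count = (14 choose 0) + (14 choose 1) + (14 choose 2) + (14 choose 3)
     = 1 + 14 + 91 + 364
     = 470.

470


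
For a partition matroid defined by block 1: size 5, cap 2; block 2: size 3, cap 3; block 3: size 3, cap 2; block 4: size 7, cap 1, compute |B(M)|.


A basis picks exactly ci elements from block i.
Number of bases = product of C(|Si|, ci).
= C(5,2) * C(3,3) * C(3,2) * C(7,1)
= 10 * 1 * 3 * 7
= 210.

210


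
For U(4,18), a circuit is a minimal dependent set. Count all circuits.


In U(4,18), circuits are the (5)-element subsets.
Any set of 5 elements is dependent, and removing any one element gives
an independent set of size 4, so it is a minimal dependent set.
Number of circuits = C(18,5) = 8568.

8568


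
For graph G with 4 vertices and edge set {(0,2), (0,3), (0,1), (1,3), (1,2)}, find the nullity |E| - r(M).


Cycle rank (nullity) = |E| - r(M) = |E| - (|V| - c).
|E| = 5, |V| = 4, c = 1.
Nullity = 5 - (4 - 1) = 5 - 3 = 2.

2


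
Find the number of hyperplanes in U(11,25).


Hyperplanes of U(11,25) are flats of rank 10.
In a uniform matroid, these are exactly the (10)-element subsets.
Count = C(25,10) = 3268760.

3268760


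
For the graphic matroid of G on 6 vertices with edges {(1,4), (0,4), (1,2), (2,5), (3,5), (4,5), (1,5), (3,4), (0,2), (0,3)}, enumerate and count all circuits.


A circuit in a graphic matroid = edge set of a simple cycle.
G has 6 vertices and 10 edges.
Enumerating all minimal edge subsets forming cycles...
Total circuits found: 23.

23


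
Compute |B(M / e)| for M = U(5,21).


Contracting e from U(5,21) gives U(4,20).
Bases of U(4,20) = C(20,4) = (20 * 19 * 18 * 17) / (1 * 2 * 3 * 4) = 4845.

4845


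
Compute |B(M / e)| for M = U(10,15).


Contracting e from U(10,15) gives U(9,14).
Bases of U(9,14) = (14 choose 9) = 2002.

2002


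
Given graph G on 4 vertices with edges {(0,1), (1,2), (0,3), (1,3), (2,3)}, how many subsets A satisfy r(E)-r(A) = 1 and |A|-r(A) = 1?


R(x,y) = sum over A in 2^E of x^(r(E)-r(A)) * y^(|A|-r(A)).
G has 4 vertices, 5 edges. r(E) = 3.
Enumerate all 2^5 = 32 subsets.
Count subsets with r(E)-r(A)=1 and |A|-r(A)=1: 2.

2


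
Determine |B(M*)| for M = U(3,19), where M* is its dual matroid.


The dual of U(r,n) is U(n-r, n) = U(16,19).
Bases of U(16,19) are all (16)-element subsets.
|B(M*)| = C(19,16) = 19! / (16! * 3!) = 969.

969


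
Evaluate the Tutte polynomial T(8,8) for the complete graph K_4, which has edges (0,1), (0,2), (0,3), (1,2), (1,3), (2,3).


T(K_4; x,y) = x^3 + 3x^2 + 4xy + 2x + y^3 + 3y^2 + 2y.
Substituting x=8, y=8:
= 512 + 192 + 256 + 16 + 512 + 192 + 16
= 1696.

1696


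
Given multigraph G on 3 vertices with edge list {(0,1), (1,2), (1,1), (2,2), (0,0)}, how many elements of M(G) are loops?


In a graphic matroid, a loop is a self-loop edge (u,u) with rank 0.
Examining all 5 edges for self-loops...
Self-loops found: (1,1), (2,2), (0,0)
Number of loops = 3.

3


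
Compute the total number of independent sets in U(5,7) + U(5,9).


For a direct sum, |I(M1+M2)| = |I(M1)| * |I(M2)|.
|I(U(5,7))| = sum C(7,k) for k=0..5 = 120.
|I(U(5,9))| = sum C(9,k) for k=0..5 = 382.
Total = 120 * 382 = 45840.

45840


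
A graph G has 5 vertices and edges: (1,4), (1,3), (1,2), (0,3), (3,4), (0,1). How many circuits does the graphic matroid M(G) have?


A circuit in a graphic matroid = edge set of a simple cycle.
G has 5 vertices and 6 edges.
Enumerating all minimal edge subsets forming cycles...
Total circuits found: 3.

3


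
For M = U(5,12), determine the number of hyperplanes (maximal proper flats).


Hyperplanes of U(5,12) are flats of rank 4.
In a uniform matroid, these are exactly the (4)-element subsets.
Count = C(12,4) = (12 * 11 * 10 * 9) / (1 * 2 * 3 * 4) = 495.

495


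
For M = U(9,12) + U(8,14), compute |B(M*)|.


(M1+M2)* = M1* + M2*.
M1* = U(3,12), bases: C(12,3) = 220.
M2* = U(6,14), bases: C(14,6) = 3003.
|B(M*)| = 220 * 3003 = 660660.

660660


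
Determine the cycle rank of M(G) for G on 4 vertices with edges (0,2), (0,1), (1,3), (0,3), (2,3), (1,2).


Cycle rank (nullity) = |E| - r(M) = |E| - (|V| - c).
|E| = 6, |V| = 4, c = 1.
Nullity = 6 - (4 - 1) = 6 - 3 = 3.

3


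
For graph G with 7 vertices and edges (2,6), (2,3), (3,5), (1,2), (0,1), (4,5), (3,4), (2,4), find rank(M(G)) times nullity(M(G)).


r(M) = |V| - c = 7 - 1 = 6.
nullity = |E| - r(M) = 8 - 6 = 2.
Product = 6 * 2 = 12.

12


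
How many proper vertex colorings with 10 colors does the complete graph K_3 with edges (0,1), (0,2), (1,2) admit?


P(K_3, k) = k(k-1)(k-2)...(k-2).
P(10) = (10) * (9) * (8) = 720.

720


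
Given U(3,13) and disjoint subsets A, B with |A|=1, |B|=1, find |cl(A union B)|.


|A union B| = 1 + 1 = 2 (disjoint).
In U(3,13), cl(S) = S if |S| < 3, else cl(S) = E.
Since 2 < 3, cl(A union B) = A union B.
|cl(A union B)| = 2.

2


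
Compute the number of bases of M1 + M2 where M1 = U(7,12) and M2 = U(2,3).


Bases of a direct sum M1 + M2: |B| = |B(M1)| * |B(M2)|.
|B(U(7,12))| = C(12,7) = 792.
|B(U(2,3))| = C(3,2) = 3.
Total bases = 792 * 3 = 2376.

2376


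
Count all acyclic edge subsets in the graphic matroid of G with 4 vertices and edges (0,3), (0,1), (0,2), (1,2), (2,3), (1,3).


An independent set in a graphic matroid is an acyclic edge subset.
G has 4 vertices and 6 edges.
Enumerate all 2^6 = 64 subsets, checking for acyclicity.
Total independent sets = 38.

38


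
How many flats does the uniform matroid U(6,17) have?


Flats of U(6,17): every subset of size < 6 is a flat, plus E itself.
Count = C(17,0) + C(17,1) + C(17,2) + C(17,3) + C(17,4) + C(17,5) + 1
     = 1 + 17 + 136 + 680 + 2380 + 6188 + 1
     = 9403.

9403


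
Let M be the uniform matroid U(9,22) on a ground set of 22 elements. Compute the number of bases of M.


Bases of U(9,22) are all 9-element subsets of the 22-element ground set.
Number of bases = C(22,9).
C(22,9) = 497420.

497420


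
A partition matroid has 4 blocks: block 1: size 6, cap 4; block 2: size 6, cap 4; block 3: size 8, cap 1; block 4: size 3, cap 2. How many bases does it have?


A basis picks exactly ci elements from block i.
Number of bases = product of C(|Si|, ci).
= C(6,4) * C(6,4) * C(8,1) * C(3,2)
= 15 * 15 * 8 * 3
= 5400.

5400


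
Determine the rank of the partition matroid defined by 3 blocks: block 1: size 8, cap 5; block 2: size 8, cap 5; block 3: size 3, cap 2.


Rank of a partition matroid = sum of min(|Si|, ci) for each block.
= min(8,5) + min(8,5) + min(3,2)
= 5 + 5 + 2
= 12.

12


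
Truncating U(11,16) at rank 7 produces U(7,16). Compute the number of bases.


Truncating U(11,16) to rank 7 gives U(7,16).
Bases of U(7,16) are all 7-element subsets of 16 elements.
Number of bases = (16 choose 7) = 11440.

11440


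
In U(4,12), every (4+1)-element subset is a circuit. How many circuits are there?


In U(4,12), circuits are the (5)-element subsets.
Any set of 5 elements is dependent, and removing any one element gives
an independent set of size 4, so it is a minimal dependent set.
Number of circuits = (12 choose 5) = 792.

792


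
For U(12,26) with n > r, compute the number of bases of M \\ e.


Deleting e from U(12,26) gives U(12,25) since n > r.
Bases of U(12,25) = C(25,12) = 5200300.

5200300


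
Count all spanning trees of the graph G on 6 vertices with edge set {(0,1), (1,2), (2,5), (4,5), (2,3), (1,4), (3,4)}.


By Kirchhoff's matrix tree theorem, the number of spanning trees equals
the determinant of any cofactor of the Laplacian matrix L.
G has 6 vertices and 7 edges.
Computing the (5 x 5) cofactor determinant gives 12.

12


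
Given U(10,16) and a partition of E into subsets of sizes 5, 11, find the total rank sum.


r(Ai) = min(|Ai|, 10) for each part.
Sum = min(5,10) + min(11,10)
    = 5 + 10
    = 15.

15


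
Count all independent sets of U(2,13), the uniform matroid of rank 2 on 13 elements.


Independent sets of U(2,13) are all subsets of size <= 2.
Count = C(13,0) + C(13,1) + C(13,2)
     = 1 + 13 + 78
     = 92.

92


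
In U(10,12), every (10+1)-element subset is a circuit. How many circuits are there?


In U(10,12), circuits are the (11)-element subsets.
Any set of 11 elements is dependent, and removing any one element gives
an independent set of size 10, so it is a minimal dependent set.
Number of circuits = (12 choose 11) = 12.

12


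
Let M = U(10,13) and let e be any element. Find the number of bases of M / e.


Contracting e from U(10,13) gives U(9,12).
Bases of U(9,12) = (12 choose 9) = 220.

220


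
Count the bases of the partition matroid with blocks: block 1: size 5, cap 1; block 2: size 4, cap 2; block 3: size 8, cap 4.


A basis picks exactly ci elements from block i.
Number of bases = product of C(|Si|, ci).
= C(5,1) * C(4,2) * C(8,4)
= 5 * 6 * 70
= 2100.

2100


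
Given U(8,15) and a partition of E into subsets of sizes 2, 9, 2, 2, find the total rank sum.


r(Ai) = min(|Ai|, 8) for each part.
Sum = min(2,8) + min(9,8) + min(2,8) + min(2,8)
    = 2 + 8 + 2 + 2
    = 14.

14


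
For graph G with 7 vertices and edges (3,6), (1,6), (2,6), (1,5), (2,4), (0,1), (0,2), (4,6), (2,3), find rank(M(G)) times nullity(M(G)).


r(M) = |V| - c = 7 - 1 = 6.
nullity = |E| - r(M) = 9 - 6 = 3.
Product = 6 * 3 = 18.

18


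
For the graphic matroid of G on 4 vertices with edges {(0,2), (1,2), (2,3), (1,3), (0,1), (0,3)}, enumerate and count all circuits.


A circuit in a graphic matroid = edge set of a simple cycle.
G has 4 vertices and 6 edges.
Enumerating all minimal edge subsets forming cycles...
Total circuits found: 7.

7


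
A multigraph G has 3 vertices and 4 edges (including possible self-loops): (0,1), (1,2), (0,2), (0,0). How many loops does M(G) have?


In a graphic matroid, a loop is a self-loop edge (u,u) with rank 0.
Examining all 4 edges for self-loops...
Self-loops found: (0,0)
Number of loops = 1.

1


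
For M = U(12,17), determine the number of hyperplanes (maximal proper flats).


Hyperplanes of U(12,17) are flats of rank 11.
In a uniform matroid, these are exactly the (11)-element subsets.
Count = C(17,11) = 12376.

12376


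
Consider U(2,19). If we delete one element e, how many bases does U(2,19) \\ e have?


Deleting e from U(2,19) gives U(2,18) since n > r.
Bases of U(2,18) = C(18,2) = (18 * 17) / (1 * 2) = 153.

153


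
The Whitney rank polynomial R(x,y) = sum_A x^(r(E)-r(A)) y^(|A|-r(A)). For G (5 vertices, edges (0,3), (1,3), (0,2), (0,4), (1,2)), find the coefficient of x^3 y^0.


R(x,y) = sum over A in 2^E of x^(r(E)-r(A)) * y^(|A|-r(A)).
G has 5 vertices, 5 edges. r(E) = 4.
Enumerate all 2^5 = 32 subsets.
Count subsets with r(E)-r(A)=3 and |A|-r(A)=0: 5.

5


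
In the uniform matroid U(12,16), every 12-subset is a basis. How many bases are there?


Bases of U(12,16) are all 12-element subsets of the 16-element ground set.
Number of bases = C(16,12).
C(16,12) = 1820.

1820


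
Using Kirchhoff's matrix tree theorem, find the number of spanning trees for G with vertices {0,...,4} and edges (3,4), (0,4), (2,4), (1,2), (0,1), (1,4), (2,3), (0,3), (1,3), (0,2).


By Kirchhoff's matrix tree theorem, the number of spanning trees equals
the determinant of any cofactor of the Laplacian matrix L.
G has 5 vertices and 10 edges.
Computing the (4 x 4) cofactor determinant gives 125.

125


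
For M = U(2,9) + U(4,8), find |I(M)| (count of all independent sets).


For a direct sum, |I(M1+M2)| = |I(M1)| * |I(M2)|.
|I(U(2,9))| = sum C(9,k) for k=0..2 = 46.
|I(U(4,8))| = sum C(8,k) for k=0..4 = 163.
Total = 46 * 163 = 7498.

7498


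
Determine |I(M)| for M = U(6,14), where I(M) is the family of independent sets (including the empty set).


Independent sets of U(6,14) are all subsets of size <= 6.
Count = (14 choose 0) + (14 choose 1) + (14 choose 2) + (14 choose 3) + (14 choose 4) + (14 choose 5) + (14 choose 6)
     = 1 + 14 + 91 + 364 + 1001 + 2002 + 3003
     = 6476.

6476


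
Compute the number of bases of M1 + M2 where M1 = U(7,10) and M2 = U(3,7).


Bases of a direct sum M1 + M2: |B| = |B(M1)| * |B(M2)|.
|B(U(7,10))| = C(10,7) = 120.
|B(U(3,7))| = C(7,3) = 35.
Total bases = 120 * 35 = 4200.

4200


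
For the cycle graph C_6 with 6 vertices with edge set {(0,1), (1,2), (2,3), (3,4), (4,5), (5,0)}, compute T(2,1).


T(C_6; x,y) = x + x^2 + ... + x^(5) + y.
T(2,1) = 2^1 + 2^2 + 2^3 + 2^4 + 2^5 + 1
= 2 + 4 + 8 + 16 + 32 + 1
= 63.

63


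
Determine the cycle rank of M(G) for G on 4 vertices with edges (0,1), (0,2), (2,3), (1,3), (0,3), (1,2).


Cycle rank (nullity) = |E| - r(M) = |E| - (|V| - c).
|E| = 6, |V| = 4, c = 1.
Nullity = 6 - (4 - 1) = 6 - 3 = 3.

3


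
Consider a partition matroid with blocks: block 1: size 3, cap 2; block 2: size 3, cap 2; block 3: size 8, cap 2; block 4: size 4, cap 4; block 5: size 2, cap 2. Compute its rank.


Rank of a partition matroid = sum of min(|Si|, ci) for each block.
= min(3,2) + min(3,2) + min(8,2) + min(4,4) + min(2,2)
= 2 + 2 + 2 + 4 + 2
= 12.

12


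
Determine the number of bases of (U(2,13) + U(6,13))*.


(M1+M2)* = M1* + M2*.
M1* = U(11,13), bases: C(13,11) = 78.
M2* = U(7,13), bases: C(13,7) = 1716.
|B(M*)| = 78 * 1716 = 133848.

133848


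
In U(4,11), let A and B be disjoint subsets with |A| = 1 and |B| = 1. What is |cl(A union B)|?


|A union B| = 1 + 1 = 2 (disjoint).
In U(4,11), cl(S) = S if |S| < 4, else cl(S) = E.
Since 2 < 4, cl(A union B) = A union B.
|cl(A union B)| = 2.

2


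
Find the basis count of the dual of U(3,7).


The dual of U(r,n) is U(n-r, n) = U(4,7).
Bases of U(4,7) are all (4)-element subsets.
|B(M*)| = C(7,4) = (7 * 6 * 5 * 4) / (1 * 2 * 3 * 4) = 35.

35


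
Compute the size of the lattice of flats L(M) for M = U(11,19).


Flats of U(11,19): every subset of size < 11 is a flat, plus E itself.
Count = C(19,0) + C(19,1) + C(19,2) + C(19,3) + C(19,4) + C(19,5) + C(19,6) + C(19,7) + C(19,8) + C(19,9) + C(19,10) + 1
     = 1 + 19 + 171 + 969 + 3876 + 11628 + 27132 + 50388 + 75582 + 92378 + 92378 + 1
     = 354523.

354523


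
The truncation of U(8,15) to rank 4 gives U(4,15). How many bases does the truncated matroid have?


Truncating U(8,15) to rank 4 gives U(4,15).
Bases of U(4,15) are all 4-element subsets of 15 elements.
Number of bases = (15 choose 4) = 1365.

1365


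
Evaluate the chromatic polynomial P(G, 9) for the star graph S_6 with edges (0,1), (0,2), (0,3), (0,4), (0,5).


P(tree, k) = k * (k-1)^(5) for any tree on 6 vertices.
P(9) = 9 * 8^5 = 9 * 32768 = 294912.

294912


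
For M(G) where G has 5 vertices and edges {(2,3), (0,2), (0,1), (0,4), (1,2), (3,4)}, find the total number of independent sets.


An independent set in a graphic matroid is an acyclic edge subset.
G has 5 vertices and 6 edges.
Enumerate all 2^6 = 64 subsets, checking for acyclicity.
Total independent sets = 52.

52


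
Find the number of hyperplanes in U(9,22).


Hyperplanes of U(9,22) are flats of rank 8.
In a uniform matroid, these are exactly the (8)-element subsets.
Count = C(22,8) = 319770.

319770


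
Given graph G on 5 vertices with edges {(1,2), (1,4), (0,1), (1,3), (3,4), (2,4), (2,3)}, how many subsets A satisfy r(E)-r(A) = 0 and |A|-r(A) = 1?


R(x,y) = sum over A in 2^E of x^(r(E)-r(A)) * y^(|A|-r(A)).
G has 5 vertices, 7 edges. r(E) = 4.
Enumerate all 2^7 = 128 subsets.
Count subsets with r(E)-r(A)=0 and |A|-r(A)=1: 15.

15


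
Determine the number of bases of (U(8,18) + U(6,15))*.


(M1+M2)* = M1* + M2*.
M1* = U(10,18), bases: C(18,10) = 43758.
M2* = U(9,15), bases: C(15,9) = 5005.
|B(M*)| = 43758 * 5005 = 219008790.

219008790


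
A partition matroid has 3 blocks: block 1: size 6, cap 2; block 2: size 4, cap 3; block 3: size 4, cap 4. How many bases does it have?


A basis picks exactly ci elements from block i.
Number of bases = product of C(|Si|, ci).
= C(6,2) * C(4,3) * C(4,4)
= 15 * 4 * 1
= 60.

60


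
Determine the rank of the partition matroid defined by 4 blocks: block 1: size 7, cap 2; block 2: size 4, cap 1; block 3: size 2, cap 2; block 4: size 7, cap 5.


Rank of a partition matroid = sum of min(|Si|, ci) for each block.
= min(7,2) + min(4,1) + min(2,2) + min(7,5)
= 2 + 1 + 2 + 5
= 10.

10


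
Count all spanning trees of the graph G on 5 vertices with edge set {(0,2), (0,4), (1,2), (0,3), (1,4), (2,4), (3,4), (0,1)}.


By Kirchhoff's matrix tree theorem, the number of spanning trees equals
the determinant of any cofactor of the Laplacian matrix L.
G has 5 vertices and 8 edges.
Computing the (4 x 4) cofactor determinant gives 40.

40


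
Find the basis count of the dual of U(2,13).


The dual of U(r,n) is U(n-r, n) = U(11,13).
Bases of U(11,13) are all (11)-element subsets.
|B(M*)| = C(13,11) = 13! / (11! * 2!) = 78.

78


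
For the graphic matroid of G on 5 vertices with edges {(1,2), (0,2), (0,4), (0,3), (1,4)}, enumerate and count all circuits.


A circuit in a graphic matroid = edge set of a simple cycle.
G has 5 vertices and 5 edges.
Enumerating all minimal edge subsets forming cycles...
Total circuits found: 1.

1
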